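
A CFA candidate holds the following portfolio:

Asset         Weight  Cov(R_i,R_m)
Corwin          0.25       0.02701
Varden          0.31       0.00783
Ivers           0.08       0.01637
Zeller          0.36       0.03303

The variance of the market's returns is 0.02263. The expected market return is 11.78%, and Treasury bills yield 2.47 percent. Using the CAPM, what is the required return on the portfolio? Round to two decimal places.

11.68%

β_Corwin = 0.02701 / 0.02263 = 1.1935
β_Varden = 0.00783 / 0.02263 = 0.3460
β_Ivers = 0.01637 / 0.02263 = 0.7234
β_Zeller = 0.03303 / 0.02263 = 1.4596
β_P = Σ w_i β_i = 0.25×1.1935 + 0.31×0.3460 + 0.08×0.7234 + 0.36×1.4596 = 0.9890
MRP = 11.78% − 2.47% = 9.31%
E(R_P) = R_f + β_P × MRP = 2.47% + 0.9890 × 9.31% = 11.68%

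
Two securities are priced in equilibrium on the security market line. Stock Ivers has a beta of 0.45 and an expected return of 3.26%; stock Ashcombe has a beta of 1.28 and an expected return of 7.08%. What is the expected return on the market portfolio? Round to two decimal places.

5.79%

Both satisfy E(R) = R_f + β·MRP, so the slope of the SML is
MRP = (7.08% − 3.26%) / (1.28 − 0.45) = 3.82% / 0.83 = 4.6024%
R_f = E(R_Ivers) − β_Ivers·MRP = 3.26% − 0.45 × 4.6024% = 1.1889%
E(R_m) = R_f + MRP = 1.1889% + 4.6024% = 5.79%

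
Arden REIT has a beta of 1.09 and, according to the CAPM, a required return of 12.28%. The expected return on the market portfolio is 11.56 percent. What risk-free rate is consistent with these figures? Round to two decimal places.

E(R) = R_f + β(E(R_m) − R_f) = R_f(1 − β) + β·E(R_m)
12.28% = R_f × (1 − 1.09) + 1.09 × 11.56%
12.28% = R_f × -0.09 + 12.6004%
R_f = (12.28% − 12.6004%) / -0.09 = 3.56%

3.56%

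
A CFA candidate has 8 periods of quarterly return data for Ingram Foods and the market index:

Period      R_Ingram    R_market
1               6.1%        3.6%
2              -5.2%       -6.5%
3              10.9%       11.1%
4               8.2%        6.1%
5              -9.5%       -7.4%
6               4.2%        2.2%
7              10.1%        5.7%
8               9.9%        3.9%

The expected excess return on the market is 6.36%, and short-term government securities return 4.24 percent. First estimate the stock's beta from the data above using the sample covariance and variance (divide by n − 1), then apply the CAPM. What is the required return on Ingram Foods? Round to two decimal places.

Mean R_i = (6.1 − 5.2 + 10.9 + 8.2 − 9.5 + 4.2 + 10.1 + 9.9) / 8 = 4.3375%
Mean R_m = (3.6 − 6.5 + 11.1 + 6.1 − 7.4 + 2.2 + 5.7 + 3.9) / 8 = 2.3375%
Σ(R_i − R̄_i)(R_m − R̄_m) = 321.3788  ⇒  Cov = 321.3788 / 7 = 45.9113
Σ(R_m − R̄_m)² = 279.2188  ⇒  Var(R_m) = 279.2188 / 7 = 39.8884
β = Cov / Var(R_m) = 45.9113 / 39.8884 = 1.1510
E(R) = R_f + β × MRP = 4.24% + 1.1510 × 6.36% = 11.56%

11.56%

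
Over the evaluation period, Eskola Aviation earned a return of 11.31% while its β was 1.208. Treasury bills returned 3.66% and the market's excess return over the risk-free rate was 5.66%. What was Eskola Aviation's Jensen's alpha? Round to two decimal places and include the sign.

+0.81%

CAPM benchmark = R_f + β(R_m − R_f) = 3.66% + 1.208 × 5.66% = 10.49728%
α = actual − benchmark = 11.31% − 10.49728% = +0.81%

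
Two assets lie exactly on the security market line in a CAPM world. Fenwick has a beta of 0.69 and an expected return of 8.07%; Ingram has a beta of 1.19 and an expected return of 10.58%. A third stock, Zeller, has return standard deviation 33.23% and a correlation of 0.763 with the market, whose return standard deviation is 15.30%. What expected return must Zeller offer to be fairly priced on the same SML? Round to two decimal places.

12.93%

MRP = (10.58% − 8.07%) / (1.19 − 0.69) = 5.0200%
R_f = 8.07% − 0.69 × 5.0200% = 4.6062%
β_Zeller = ρ·σ_i/σ_m = 0.763 × 33.23 / 15.30 = 1.6572
E(R_Zeller) = R_f + β × MRP = 4.6062% + 1.6572 × 5.0200% = 12.93%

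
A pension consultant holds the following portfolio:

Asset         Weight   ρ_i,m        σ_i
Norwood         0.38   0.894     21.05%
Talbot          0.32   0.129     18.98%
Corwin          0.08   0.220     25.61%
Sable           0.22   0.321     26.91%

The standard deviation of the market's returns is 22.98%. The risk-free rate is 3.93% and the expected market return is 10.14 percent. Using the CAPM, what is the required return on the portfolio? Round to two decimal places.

6.71%

β_Norwood = 0.894 × 21.05% / 22.98% = 0.8189
β_Talbot = 0.129 × 18.98% / 22.98% = 0.1065
β_Corwin = 0.220 × 25.61% / 22.98% = 0.2452
β_Sable = 0.321 × 26.91% / 22.98% = 0.3759
β_P = Σ w_i β_i = 0.38×0.8189 + 0.32×0.1065 + 0.08×0.2452 + 0.22×0.3759 = 0.4476
MRP = 10.14% − 3.93% = 6.21%
E(R_P) = R_f + β_P × MRP = 3.93% + 0.4476 × 6.21% = 6.71%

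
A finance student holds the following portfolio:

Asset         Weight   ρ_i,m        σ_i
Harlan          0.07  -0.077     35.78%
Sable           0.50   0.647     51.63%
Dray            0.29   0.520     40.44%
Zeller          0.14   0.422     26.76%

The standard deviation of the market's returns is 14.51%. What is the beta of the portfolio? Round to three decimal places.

β_Harlan = -0.077 × 35.78% / 14.51% = -0.1899
β_Sable = 0.647 × 51.63% / 14.51% = 2.3022
β_Dray = 0.520 × 40.44% / 14.51% = 1.4493
β_Zeller = 0.422 × 26.76% / 14.51% = 0.7783
β_P = Σ w_i β_i = 0.07×-0.1899 + 0.50×2.3022 + 0.29×1.4493 + 0.14×0.7783 = 1.6671

1.667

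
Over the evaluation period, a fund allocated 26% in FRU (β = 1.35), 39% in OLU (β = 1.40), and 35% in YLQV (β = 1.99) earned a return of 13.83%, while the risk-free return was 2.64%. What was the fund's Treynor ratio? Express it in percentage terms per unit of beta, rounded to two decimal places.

β_P = 0.26×1.35 + 0.39×1.40 + 0.35×1.99 = 1.5935
Treynor = (R_P − R_f) / β_P = (13.83% − 2.64%) / 1.5935 = 11.19% / 1.5935 = 7.02%

7.02%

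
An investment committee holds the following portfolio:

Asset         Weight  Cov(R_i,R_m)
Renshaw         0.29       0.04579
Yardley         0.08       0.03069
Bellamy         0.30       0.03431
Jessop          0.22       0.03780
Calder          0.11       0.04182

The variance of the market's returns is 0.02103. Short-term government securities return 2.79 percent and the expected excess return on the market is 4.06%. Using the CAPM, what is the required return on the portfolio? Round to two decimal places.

β_Renshaw = 0.04579 / 0.02103 = 2.1774
β_Yardley = 0.03069 / 0.02103 = 1.4593
β_Bellamy = 0.03431 / 0.02103 = 1.6315
β_Jessop = 0.03780 / 0.02103 = 1.7974
β_Calder = 0.04182 / 0.02103 = 1.9886
β_P = Σ w_i β_i = 0.29×2.1774 + 0.08×1.4593 + 0.30×1.6315 + 0.22×1.7974 + 0.11×1.9886 = 1.8518
E(R_P) = R_f + β_P × MRP = 2.79% + 1.8518 × 4.06% = 10.31%

10.31%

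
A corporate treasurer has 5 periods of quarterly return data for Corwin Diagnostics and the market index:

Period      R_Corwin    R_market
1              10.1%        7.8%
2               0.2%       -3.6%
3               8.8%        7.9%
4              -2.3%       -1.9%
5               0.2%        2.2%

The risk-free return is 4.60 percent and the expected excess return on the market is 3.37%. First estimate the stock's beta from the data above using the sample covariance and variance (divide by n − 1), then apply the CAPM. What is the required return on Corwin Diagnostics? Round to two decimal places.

Mean R_i = (10.1 + 0.2 + 8.8 − 2.3 + 0.2) / 5 = 3.4000%
Mean R_m = (7.8 − 3.6 + 7.9 − 1.9 + 2.2) / 5 = 2.4800%
Σ(R_i − R̄_i)(R_m − R̄_m) = 110.2300  ⇒  Cov = 110.2300 / 4 = 27.5575
Σ(R_m − R̄_m)² = 113.9080  ⇒  Var(R_m) = 113.9080 / 4 = 28.4770
β = Cov / Var(R_m) = 27.5575 / 28.4770 = 0.9677
E(R) = R_f + β × MRP = 4.60% + 0.9677 × 3.37% = 7.86%

7.86%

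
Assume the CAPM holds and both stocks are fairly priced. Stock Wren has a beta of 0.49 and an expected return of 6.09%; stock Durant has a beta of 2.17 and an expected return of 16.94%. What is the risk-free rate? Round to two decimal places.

Both satisfy E(R) = R_f + β·MRP, so the slope of the SML is
MRP = (16.94% − 6.09%) / (2.17 − 0.49) = 10.85% / 1.68 = 6.4583%
R_f = E(R_Wren) − β_Wren·MRP = 6.09% − 0.49 × 6.4583% = 2.9254%

2.93%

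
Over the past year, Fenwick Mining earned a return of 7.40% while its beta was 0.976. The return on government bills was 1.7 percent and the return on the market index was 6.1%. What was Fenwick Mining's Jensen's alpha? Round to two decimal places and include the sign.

Market excess return = 6.1% − 1.7% = 4.40%
CAPM benchmark = R_f + β(R_m − R_f) = 1.7% + 0.976 × 4.4% = 5.9944%
α = actual − benchmark = 7.40% − 5.9944% = +1.41%

+1.41%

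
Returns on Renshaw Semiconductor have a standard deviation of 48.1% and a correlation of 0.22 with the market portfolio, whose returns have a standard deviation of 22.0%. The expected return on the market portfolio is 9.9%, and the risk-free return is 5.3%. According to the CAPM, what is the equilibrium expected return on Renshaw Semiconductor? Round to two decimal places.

7.51%

β = ρ × σ_i / σ_m = 0.22 × 48.1% / 22.0% = 0.4810
MRP = 9.9% − 5.3% = 4.60%
E(R) = 5.3% + 0.4810 × 4.6% = 7.51%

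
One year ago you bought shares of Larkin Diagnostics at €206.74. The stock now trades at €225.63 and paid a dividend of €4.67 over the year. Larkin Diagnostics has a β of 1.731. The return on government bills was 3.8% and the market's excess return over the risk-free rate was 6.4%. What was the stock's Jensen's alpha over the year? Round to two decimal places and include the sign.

-3.48%

Realised HPR = (P1 + D1 − P0) / P0 = (225.63 + 4.67 − 206.74) / 206.74 = 23.56 / 206.74 = 11.3960%
CAPM required = R_f + β·MRP = 3.8% + 1.731 × 6.4% = 14.8784%
α = realised − required = 11.3960% − 14.8784% = -3.48%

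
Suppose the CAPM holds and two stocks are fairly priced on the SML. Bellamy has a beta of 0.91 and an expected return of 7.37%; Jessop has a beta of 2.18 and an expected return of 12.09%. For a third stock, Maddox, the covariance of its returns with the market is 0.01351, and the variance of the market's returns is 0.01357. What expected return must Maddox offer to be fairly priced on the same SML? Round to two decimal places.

MRP = (12.09% − 7.37%) / (2.18 − 0.91) = 3.7165%
R_f = 7.37% − 0.91 × 3.7165% = 3.9880%
β_Maddox = Cov / Var(R_m) = 0.01351 / 0.01357 = 0.9956
E(R_Maddox) = R_f + β × MRP = 3.9880% + 0.9956 × 3.7165% = 7.69%

7.69%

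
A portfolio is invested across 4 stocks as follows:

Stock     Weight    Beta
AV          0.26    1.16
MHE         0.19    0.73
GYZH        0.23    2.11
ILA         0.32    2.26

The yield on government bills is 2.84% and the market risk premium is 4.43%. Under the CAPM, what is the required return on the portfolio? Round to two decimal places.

10.14%

β_P = Σ w_i β_i = 0.26×1.16 + 0.19×0.73 + 0.23×2.11 + 0.32×2.26 = 1.6488
E(R_P) = R_f + β_P × MRP = 2.84% + 1.6488 × 4.43% = 10.14%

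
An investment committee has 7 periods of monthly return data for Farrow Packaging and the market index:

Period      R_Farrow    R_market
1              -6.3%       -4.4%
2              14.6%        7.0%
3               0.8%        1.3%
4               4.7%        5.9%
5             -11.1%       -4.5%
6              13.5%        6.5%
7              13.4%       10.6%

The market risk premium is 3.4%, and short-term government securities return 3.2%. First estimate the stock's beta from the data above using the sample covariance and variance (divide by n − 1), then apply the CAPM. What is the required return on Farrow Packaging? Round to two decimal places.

8.82%

Mean R_i = (-6.3 + 14.6 + 0.8 + 4.7 − 11.1 + 13.5 + 13.4) / 7 = 4.2286%
Mean R_m = (-4.4 + 7.0 + 1.3 + 5.9 − 4.5 + 6.5 + 10.6) / 7 = 3.2000%
Σ(R_i − R̄_i)(R_m − R̄_m) = 343.7100  ⇒  Cov = 343.7100 / 6 = 57.2850
Σ(R_m − R̄_m)² = 208.0400  ⇒  Var(R_m) = 208.0400 / 6 = 34.6733
β = Cov / Var(R_m) = 57.2850 / 34.6733 = 1.6521
E(R) = R_f + β × MRP = 3.2% + 1.6521 × 3.4% = 8.82%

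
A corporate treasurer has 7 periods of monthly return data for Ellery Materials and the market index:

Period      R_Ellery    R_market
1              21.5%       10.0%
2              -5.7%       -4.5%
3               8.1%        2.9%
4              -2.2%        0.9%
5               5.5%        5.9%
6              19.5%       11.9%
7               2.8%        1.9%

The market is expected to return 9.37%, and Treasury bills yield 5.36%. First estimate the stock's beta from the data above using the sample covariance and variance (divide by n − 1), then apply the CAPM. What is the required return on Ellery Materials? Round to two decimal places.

12.28%

Mean R_i = (21.5 − 5.7 + 8.1 − 2.2 + 5.5 + 19.5 + 2.8) / 7 = 7.0714%
Mean R_m = (10.0 − 4.5 + 2.9 + 0.9 + 5.9 + 11.9 + 1.9) / 7 = 4.1429%
Σ(R_i − R̄_i)(R_m − R̄_m) = 326.9086  ⇒  Cov = 326.9086 / 6 = 54.4848
Σ(R_m − R̄_m)² = 189.3571  ⇒  Var(R_m) = 189.3571 / 6 = 31.5595
β = Cov / Var(R_m) = 54.4848 / 31.5595 = 1.7264
MRP = 9.37% − 5.36% = 4.01%
E(R) = R_f + β × MRP = 5.36% + 1.7264 × 4.01% = 12.28%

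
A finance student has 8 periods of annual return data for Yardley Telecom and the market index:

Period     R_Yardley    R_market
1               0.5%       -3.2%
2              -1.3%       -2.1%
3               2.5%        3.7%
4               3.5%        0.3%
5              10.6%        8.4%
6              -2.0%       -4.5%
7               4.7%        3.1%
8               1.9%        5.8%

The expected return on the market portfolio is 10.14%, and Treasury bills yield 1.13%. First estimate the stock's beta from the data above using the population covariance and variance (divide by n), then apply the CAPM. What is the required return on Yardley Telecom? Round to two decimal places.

Mean R_i = (0.5 − 1.3 + 2.5 + 3.5 + 10.6 − 2.0 + 4.7 + 1.9) / 8 = 2.5500%
Mean R_m = (-3.2 − 2.1 + 3.7 + 0.3 + 8.4 − 4.5 + 3.1 + 5.8) / 8 = 1.4375%
Σ(R_i − R̄_i)(R_m − R̄_m) = 105.7350  ⇒  Cov = 105.7350 / 8 = 13.2169
Σ(R_m − R̄_m)² = 145.9588  ⇒  Var(R_m) = 145.9588 / 8 = 18.2449
β = Cov / Var(R_m) = 13.2169 / 18.2449 = 0.7244
MRP = 10.14% − 1.13% = 9.01%
E(R) = R_f + β × MRP = 1.13% + 0.7244 × 9.01% = 7.66%

7.66%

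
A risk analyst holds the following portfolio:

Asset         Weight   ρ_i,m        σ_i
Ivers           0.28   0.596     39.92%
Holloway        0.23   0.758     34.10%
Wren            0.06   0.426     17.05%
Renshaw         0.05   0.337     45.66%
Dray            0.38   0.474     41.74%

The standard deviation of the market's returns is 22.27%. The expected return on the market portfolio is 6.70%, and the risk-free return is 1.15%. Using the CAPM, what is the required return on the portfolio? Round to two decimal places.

6.47%

β_Ivers = 0.596 × 39.92% / 22.27% = 1.0684
β_Holloway = 0.758 × 34.10% / 22.27% = 1.1607
β_Wren = 0.426 × 17.05% / 22.27% = 0.3261
β_Renshaw = 0.337 × 45.66% / 22.27% = 0.6909
β_Dray = 0.474 × 41.74% / 22.27% = 0.8884
β_P = Σ w_i β_i = 0.28×1.0684 + 0.23×1.1607 + 0.06×0.3261 + 0.05×0.6909 + 0.38×0.8884 = 0.9578
MRP = 6.70% − 1.15% = 5.55%
E(R_P) = R_f + β_P × MRP = 1.15% + 0.9578 × 5.55% = 6.47%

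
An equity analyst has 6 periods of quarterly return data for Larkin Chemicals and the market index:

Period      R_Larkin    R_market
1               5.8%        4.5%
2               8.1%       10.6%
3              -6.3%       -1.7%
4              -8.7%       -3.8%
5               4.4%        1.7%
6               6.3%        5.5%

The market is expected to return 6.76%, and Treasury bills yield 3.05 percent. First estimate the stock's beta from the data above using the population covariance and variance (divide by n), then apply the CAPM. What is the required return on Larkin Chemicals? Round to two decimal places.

Mean R_i = (5.8 + 8.1 − 6.3 − 8.7 + 4.4 + 6.3) / 6 = 1.6000%
Mean R_m = (4.5 + 10.6 − 1.7 − 3.8 + 1.7 + 5.5) / 6 = 2.8000%
Σ(R_i − R̄_i)(R_m − R̄_m) = 170.9800  ⇒  Cov = 170.9800 / 6 = 28.4967
Σ(R_m − R̄_m)² = 136.0400  ⇒  Var(R_m) = 136.0400 / 6 = 22.6733
β = Cov / Var(R_m) = 28.4967 / 22.6733 = 1.2568
MRP = 6.76% − 3.05% = 3.71%
E(R) = R_f + β × MRP = 3.05% + 1.2568 × 3.71% = 7.71%

7.71%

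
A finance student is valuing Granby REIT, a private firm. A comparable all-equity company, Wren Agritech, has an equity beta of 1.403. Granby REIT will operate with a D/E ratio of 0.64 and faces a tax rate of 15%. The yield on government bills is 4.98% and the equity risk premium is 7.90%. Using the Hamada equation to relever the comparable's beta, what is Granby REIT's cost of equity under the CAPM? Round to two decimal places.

22.09%

β_L = β_U × [1 + (1 − t)(D/E)] = 1.403 × [1 + (1 − 0.15) × 0.64]
    = 1.403 × [1 + 0.85 × 0.64] = 1.403 × 1.5440 = 2.1662
E(R) = R_f + β_L × MRP = 4.98% + 2.1662 × 7.90% = 22.09%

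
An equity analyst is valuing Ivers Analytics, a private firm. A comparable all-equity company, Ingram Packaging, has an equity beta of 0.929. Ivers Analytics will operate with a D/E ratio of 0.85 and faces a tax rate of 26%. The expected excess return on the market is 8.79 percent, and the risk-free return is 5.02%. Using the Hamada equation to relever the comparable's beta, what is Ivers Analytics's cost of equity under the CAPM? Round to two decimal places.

18.32%

β_L = β_U × [1 + (1 − t)(D/E)] = 0.929 × [1 + (1 − 0.26) × 0.85]
    = 0.929 × [1 + 0.74 × 0.85] = 0.929 × 1.6290 = 1.5133
E(R) = R_f + β_L × MRP = 5.02% + 1.5133 × 8.79% = 18.32%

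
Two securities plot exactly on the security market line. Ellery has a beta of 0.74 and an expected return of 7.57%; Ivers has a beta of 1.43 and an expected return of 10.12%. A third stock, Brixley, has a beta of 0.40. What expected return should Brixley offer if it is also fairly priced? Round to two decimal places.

MRP (SML slope) = (10.12% − 7.57%) / (1.43 − 0.74) = 2.55% / 0.69 = 3.6957%
R_f (intercept) = 7.57% − 0.74 × 3.6957% = 4.8352%
E(R_Brixley) = R_f + β × MRP = 4.8352% + 0.40 × 3.6957% = 6.31%

6.31%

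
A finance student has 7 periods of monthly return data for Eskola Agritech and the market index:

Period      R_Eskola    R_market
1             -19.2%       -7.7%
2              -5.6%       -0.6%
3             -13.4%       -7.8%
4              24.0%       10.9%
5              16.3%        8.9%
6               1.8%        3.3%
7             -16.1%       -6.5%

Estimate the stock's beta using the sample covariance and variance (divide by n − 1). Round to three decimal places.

Mean R_i = (-19.2 − 5.6 − 13.4 + 24.0 + 16.3 + 1.8 − 16.1) / 7 = -1.7429%
Mean R_m = (-7.7 − 0.6 − 7.8 + 10.9 + 8.9 + 3.3 − 6.5) / 7 = 0.0714%
Σ(R_i − R̄_i)(R_m − R̄_m) = 773.8514  ⇒  Cov = 773.8514 / 6 = 128.9752
Σ(R_m − R̄_m)² = 371.6143  ⇒  Var(R_m) = 371.6143 / 6 = 61.9357
β = Cov / Var(R_m) = 128.9752 / 61.9357 = 2.0824

2.082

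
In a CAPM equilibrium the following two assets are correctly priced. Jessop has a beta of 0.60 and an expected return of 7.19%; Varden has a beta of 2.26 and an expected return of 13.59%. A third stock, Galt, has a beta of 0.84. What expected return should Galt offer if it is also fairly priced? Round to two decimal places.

8.12%

MRP (SML slope) = (13.59% − 7.19%) / (2.26 − 0.60) = 6.40% / 1.66 = 3.8554%
R_f (intercept) = 7.19% − 0.60 × 3.8554% = 4.8768%
E(R_Galt) = R_f + β × MRP = 4.8768% + 0.84 × 3.8554% = 8.12%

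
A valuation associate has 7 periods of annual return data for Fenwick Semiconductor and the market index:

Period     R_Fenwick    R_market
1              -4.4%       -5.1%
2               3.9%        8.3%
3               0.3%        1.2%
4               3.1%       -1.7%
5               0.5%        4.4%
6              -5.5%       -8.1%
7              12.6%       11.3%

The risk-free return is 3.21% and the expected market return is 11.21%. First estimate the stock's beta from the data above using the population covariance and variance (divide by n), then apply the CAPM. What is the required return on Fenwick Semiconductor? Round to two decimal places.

Mean R_i = (-4.4 + 3.9 + 0.3 + 3.1 + 0.5 − 5.5 + 12.6) / 7 = 1.5000%
Mean R_m = (-5.1 + 8.3 + 1.2 − 1.7 + 4.4 − 8.1 + 11.3) / 7 = 1.4714%
Σ(R_i − R̄_i)(R_m − R̄_m) = 223.5800  ⇒  Cov = 223.5800 / 7 = 31.9400
Σ(R_m − R̄_m)² = 296.7343  ⇒  Var(R_m) = 296.7343 / 7 = 42.3906
β = Cov / Var(R_m) = 31.9400 / 42.3906 = 0.7535
MRP = 11.21% − 3.21% = 8.00%
E(R) = R_f + β × MRP = 3.21% + 0.7535 × 8.00% = 9.24%

9.24%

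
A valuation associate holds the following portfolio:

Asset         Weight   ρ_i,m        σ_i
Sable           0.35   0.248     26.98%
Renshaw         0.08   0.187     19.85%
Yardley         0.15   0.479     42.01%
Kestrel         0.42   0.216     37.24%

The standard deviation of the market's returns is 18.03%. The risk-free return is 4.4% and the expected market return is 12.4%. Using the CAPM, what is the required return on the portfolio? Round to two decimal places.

β_Sable = 0.248 × 26.98% / 18.03% = 0.3711
β_Renshaw = 0.187 × 19.85% / 18.03% = 0.2059
β_Yardley = 0.479 × 42.01% / 18.03% = 1.1161
β_Kestrel = 0.216 × 37.24% / 18.03% = 0.4461
β_P = Σ w_i β_i = 0.35×0.3711 + 0.08×0.2059 + 0.15×1.1161 + 0.42×0.4461 = 0.5011
MRP = 12.4% − 4.4% = 8.00%
E(R_P) = R_f + β_P × MRP = 4.4% + 0.5011 × 8.0% = 8.41%

8.41%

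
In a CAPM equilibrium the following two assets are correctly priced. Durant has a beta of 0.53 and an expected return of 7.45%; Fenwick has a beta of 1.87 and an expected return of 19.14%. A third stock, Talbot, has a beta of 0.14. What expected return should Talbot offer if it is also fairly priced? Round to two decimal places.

MRP (SML slope) = (19.14% − 7.45%) / (1.87 − 0.53) = 11.69% / 1.34 = 8.7239%
R_f (intercept) = 7.45% − 0.53 × 8.7239% = 2.8263%
E(R_Talbot) = R_f + β × MRP = 2.8263% + 0.14 × 8.7239% = 4.05%

4.05%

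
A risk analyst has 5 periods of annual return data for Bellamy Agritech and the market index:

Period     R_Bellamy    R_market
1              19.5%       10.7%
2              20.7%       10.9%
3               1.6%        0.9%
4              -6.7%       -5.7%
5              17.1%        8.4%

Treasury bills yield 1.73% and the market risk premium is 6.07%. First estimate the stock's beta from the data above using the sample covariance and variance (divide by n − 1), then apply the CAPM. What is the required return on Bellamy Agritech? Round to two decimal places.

Mean R_i = (19.5 + 20.7 + 1.6 − 6.7 + 17.1) / 5 = 10.4400%
Mean R_m = (10.7 + 10.9 + 0.9 − 5.7 + 8.4) / 5 = 5.0400%
Σ(R_i − R̄_i)(R_m − R̄_m) = 354.4620  ⇒  Cov = 354.4620 / 4 = 88.6155
Σ(R_m − R̄_m)² = 210.1520  ⇒  Var(R_m) = 210.1520 / 4 = 52.5380
β = Cov / Var(R_m) = 88.6155 / 52.5380 = 1.6867
E(R) = R_f + β × MRP = 1.73% + 1.6867 × 6.07% = 11.97%

11.97%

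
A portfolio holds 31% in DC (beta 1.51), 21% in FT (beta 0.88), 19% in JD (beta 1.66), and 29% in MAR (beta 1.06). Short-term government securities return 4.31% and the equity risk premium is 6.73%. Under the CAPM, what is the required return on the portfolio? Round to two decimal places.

β_P = Σ w_i β_i = 0.31×1.51 + 0.21×0.88 + 0.19×1.66 + 0.29×1.06 = 1.2757
E(R_P) = R_f + β_P × MRP = 4.31% + 1.2757 × 6.73% = 12.90%

12.90%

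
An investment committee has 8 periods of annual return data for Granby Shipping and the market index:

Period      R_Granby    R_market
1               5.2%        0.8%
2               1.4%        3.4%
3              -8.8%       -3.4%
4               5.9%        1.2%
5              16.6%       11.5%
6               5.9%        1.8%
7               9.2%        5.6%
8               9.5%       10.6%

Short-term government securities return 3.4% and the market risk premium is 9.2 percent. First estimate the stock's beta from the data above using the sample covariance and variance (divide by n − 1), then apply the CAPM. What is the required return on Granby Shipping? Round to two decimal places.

14.77%

Mean R_i = (5.2 + 1.4 − 8.8 + 5.9 + 16.6 + 5.9 + 9.2 + 9.5) / 8 = 5.6125%
Mean R_m = (0.8 + 3.4 − 3.4 + 1.2 + 11.5 + 1.8 + 5.6 + 10.6) / 8 = 3.9375%
Σ(R_i − R̄_i)(R_m − R̄_m) = 222.8663  ⇒  Cov = 222.8663 / 7 = 31.8380
Σ(R_m − R̄_m)² = 180.3788  ⇒  Var(R_m) = 180.3788 / 7 = 25.7684
β = Cov / Var(R_m) = 31.8380 / 25.7684 = 1.2355
E(R) = R_f + β × MRP = 3.4% + 1.2355 × 9.2% = 14.77%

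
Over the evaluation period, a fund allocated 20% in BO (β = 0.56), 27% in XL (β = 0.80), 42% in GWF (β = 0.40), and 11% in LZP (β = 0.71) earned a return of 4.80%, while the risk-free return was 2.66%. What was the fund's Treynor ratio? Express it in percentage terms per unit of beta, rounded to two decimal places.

3.73%

β_P = 0.20×0.56 + 0.27×0.80 + 0.42×0.40 + 0.11×0.71 = 0.5741
Treynor = (R_P − R_f) / β_P = (4.80% − 2.66%) / 0.5741 = 2.14% / 0.5741 = 3.73%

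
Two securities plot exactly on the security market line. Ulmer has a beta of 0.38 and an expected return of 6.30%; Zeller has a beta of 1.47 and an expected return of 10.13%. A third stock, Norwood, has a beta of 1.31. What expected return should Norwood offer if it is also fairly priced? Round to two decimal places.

9.57%

MRP (SML slope) = (10.13% − 6.30%) / (1.47 − 0.38) = 3.83% / 1.09 = 3.5138%
R_f (intercept) = 6.30% − 0.38 × 3.5138% = 4.9648%
E(R_Norwood) = R_f + β × MRP = 4.9648% + 1.31 × 3.5138% = 9.57%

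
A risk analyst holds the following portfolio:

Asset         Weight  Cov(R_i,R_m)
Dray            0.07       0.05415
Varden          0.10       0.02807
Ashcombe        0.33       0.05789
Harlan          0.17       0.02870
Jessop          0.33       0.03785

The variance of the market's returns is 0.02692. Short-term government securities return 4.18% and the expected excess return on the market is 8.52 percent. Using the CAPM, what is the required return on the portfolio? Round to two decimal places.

17.81%

β_Dray = 0.05415 / 0.02692 = 2.0115
β_Varden = 0.02807 / 0.02692 = 1.0427
β_Ashcombe = 0.05789 / 0.02692 = 2.1504
β_Harlan = 0.02870 / 0.02692 = 1.0661
β_Jessop = 0.03785 / 0.02692 = 1.4060
β_P = Σ w_i β_i = 0.07×2.0115 + 0.10×1.0427 + 0.33×2.1504 + 0.17×1.0661 + 0.33×1.4060 = 1.5999
E(R_P) = R_f + β_P × MRP = 4.18% + 1.5999 × 8.52% = 17.81%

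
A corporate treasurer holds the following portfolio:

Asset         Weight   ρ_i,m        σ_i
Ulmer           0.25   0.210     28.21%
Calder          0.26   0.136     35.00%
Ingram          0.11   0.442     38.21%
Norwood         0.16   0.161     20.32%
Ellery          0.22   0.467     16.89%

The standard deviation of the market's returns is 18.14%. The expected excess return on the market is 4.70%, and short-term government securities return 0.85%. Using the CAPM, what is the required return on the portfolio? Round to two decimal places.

2.62%

β_Ulmer = 0.210 × 28.21% / 18.14% = 0.3266
β_Calder = 0.136 × 35.00% / 18.14% = 0.2624
β_Ingram = 0.442 × 38.21% / 18.14% = 0.9310
β_Norwood = 0.161 × 20.32% / 18.14% = 0.1803
β_Ellery = 0.467 × 16.89% / 18.14% = 0.4348
β_P = Σ w_i β_i = 0.25×0.3266 + 0.26×0.2624 + 0.11×0.9310 + 0.16×0.1803 + 0.22×0.4348 = 0.3768
E(R_P) = R_f + β_P × MRP = 0.85% + 0.3768 × 4.70% = 2.62%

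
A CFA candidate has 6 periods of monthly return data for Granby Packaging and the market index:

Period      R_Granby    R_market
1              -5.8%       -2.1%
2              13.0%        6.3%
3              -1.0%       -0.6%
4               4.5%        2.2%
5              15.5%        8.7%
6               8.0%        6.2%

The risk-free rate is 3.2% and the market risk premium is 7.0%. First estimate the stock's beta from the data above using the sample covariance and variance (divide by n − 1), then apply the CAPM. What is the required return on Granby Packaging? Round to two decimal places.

16.21%

Mean R_i = (-5.8 + 13.0 − 1.0 + 4.5 + 15.5 + 8.0) / 6 = 5.7000%
Mean R_m = (-2.1 + 6.3 − 0.6 + 2.2 + 8.7 + 6.2) / 6 = 3.4500%
Σ(R_i − R̄_i)(R_m − R̄_m) = 171.0400  ⇒  Cov = 171.0400 / 5 = 34.2080
Σ(R_m − R̄_m)² = 92.0150  ⇒  Var(R_m) = 92.0150 / 5 = 18.4030
β = Cov / Var(R_m) = 34.2080 / 18.4030 = 1.8588
E(R) = R_f + β × MRP = 3.2% + 1.8588 × 7.0% = 16.21%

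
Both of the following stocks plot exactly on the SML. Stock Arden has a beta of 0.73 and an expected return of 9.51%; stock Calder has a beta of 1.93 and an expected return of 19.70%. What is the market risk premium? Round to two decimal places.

Both satisfy E(R) = R_f + β·MRP, so the slope of the SML is
MRP = (19.70% − 9.51%) / (1.93 − 0.73) = 10.19% / 1.20 = 8.4917%

8.49%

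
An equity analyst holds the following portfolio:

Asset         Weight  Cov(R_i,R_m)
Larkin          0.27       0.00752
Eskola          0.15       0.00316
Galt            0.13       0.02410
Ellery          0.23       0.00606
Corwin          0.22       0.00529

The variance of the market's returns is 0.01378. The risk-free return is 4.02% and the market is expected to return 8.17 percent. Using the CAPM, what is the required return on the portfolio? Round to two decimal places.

6.49%

β_Larkin = 0.00752 / 0.01378 = 0.5457
β_Eskola = 0.00316 / 0.01378 = 0.2293
β_Galt = 0.02410 / 0.01378 = 1.7489
β_Ellery = 0.00606 / 0.01378 = 0.4398
β_Corwin = 0.00529 / 0.01378 = 0.3839
β_P = Σ w_i β_i = 0.27×0.5457 + 0.15×0.2293 + 0.13×1.7489 + 0.23×0.4398 + 0.22×0.3839 = 0.5947
MRP = 8.17% − 4.02% = 4.15%
E(R_P) = R_f + β_P × MRP = 4.02% + 0.5947 × 4.15% = 6.49%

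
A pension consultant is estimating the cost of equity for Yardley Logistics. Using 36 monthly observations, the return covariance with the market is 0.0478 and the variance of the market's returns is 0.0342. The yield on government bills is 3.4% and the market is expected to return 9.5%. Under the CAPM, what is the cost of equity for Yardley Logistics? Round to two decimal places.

β = Cov(R_i, R_m) / Var(R_m) = 0.0478 / 0.0342 = 1.3977
MRP = 9.5% − 3.4% = 6.10%
E(R) = R_f + β × MRP = 3.4% + 1.3977 × 6.1% = 11.93%

11.93%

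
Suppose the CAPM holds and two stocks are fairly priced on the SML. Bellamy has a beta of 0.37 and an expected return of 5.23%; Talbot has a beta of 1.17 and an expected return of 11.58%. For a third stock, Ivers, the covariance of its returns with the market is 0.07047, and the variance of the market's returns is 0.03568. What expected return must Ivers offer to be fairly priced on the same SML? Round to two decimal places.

MRP = (11.58% − 5.23%) / (1.17 − 0.37) = 7.9375%
R_f = 5.23% − 0.37 × 7.9375% = 2.2931%
β_Ivers = Cov / Var(R_m) = 0.07047 / 0.03568 = 1.9751
E(R_Ivers) = R_f + β × MRP = 2.2931% + 1.9751 × 7.9375% = 17.97%

17.97%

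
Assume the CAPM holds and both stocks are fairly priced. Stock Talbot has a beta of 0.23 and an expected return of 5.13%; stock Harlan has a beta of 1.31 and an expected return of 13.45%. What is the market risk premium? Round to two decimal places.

7.70%

Both satisfy E(R) = R_f + β·MRP, so the slope of the SML is
MRP = (13.45% − 5.13%) / (1.31 − 0.23) = 8.32% / 1.08 = 7.7037%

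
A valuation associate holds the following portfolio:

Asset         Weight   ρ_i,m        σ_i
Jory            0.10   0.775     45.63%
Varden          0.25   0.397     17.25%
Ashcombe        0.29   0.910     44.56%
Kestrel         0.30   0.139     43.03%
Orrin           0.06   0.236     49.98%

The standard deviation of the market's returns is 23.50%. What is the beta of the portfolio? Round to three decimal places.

β_Jory = 0.775 × 45.63% / 23.50% = 1.5048
β_Varden = 0.397 × 17.25% / 23.50% = 0.2914
β_Ashcombe = 0.910 × 44.56% / 23.50% = 1.7255
β_Kestrel = 0.139 × 43.03% / 23.50% = 0.2545
β_Orrin = 0.236 × 49.98% / 23.50% = 0.5019
β_P = Σ w_i β_i = 0.10×1.5048 + 0.25×0.2914 + 0.29×1.7255 + 0.30×0.2545 + 0.06×0.5019 = 0.8302

0.830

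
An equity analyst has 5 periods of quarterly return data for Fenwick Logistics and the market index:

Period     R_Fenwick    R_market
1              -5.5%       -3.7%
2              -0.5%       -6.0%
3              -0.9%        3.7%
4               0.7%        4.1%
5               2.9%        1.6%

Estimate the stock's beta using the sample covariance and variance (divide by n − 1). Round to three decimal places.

Mean R_i = (-5.5 − 0.5 − 0.9 + 0.7 + 2.9) / 5 = -0.6600%
Mean R_m = (-3.7 − 6.0 + 3.7 + 4.1 + 1.6) / 5 = -0.0600%
Σ(R_i − R̄_i)(R_m − R̄_m) = 27.3320  ⇒  Cov = 27.3320 / 4 = 6.8330
Σ(R_m − R̄_m)² = 82.7320  ⇒  Var(R_m) = 82.7320 / 4 = 20.6830
β = Cov / Var(R_m) = 6.8330 / 20.6830 = 0.3304

0.330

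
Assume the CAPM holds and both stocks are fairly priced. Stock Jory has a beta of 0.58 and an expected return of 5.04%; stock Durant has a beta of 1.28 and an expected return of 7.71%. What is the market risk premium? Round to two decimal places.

Both satisfy E(R) = R_f + β·MRP, so the slope of the SML is
MRP = (7.71% − 5.04%) / (1.28 − 0.58) = 2.67% / 0.70 = 3.8143%

3.81%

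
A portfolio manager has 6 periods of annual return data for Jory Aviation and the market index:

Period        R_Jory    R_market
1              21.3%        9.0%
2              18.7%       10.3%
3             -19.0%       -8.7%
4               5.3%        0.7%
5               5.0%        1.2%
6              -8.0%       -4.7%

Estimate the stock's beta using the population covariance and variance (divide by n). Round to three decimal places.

Mean R_i = (21.3 + 18.7 − 19.0 + 5.3 + 5.0 − 8.0) / 6 = 3.8833%
Mean R_m = (9.0 + 10.3 − 8.7 + 0.7 + 1.2 − 4.7) / 6 = 1.3000%
Σ(R_i − R̄_i)(R_m − R̄_m) = 566.6300  ⇒  Cov = 566.6300 / 6 = 94.4383
Σ(R_m − R̄_m)² = 276.6600  ⇒  Var(R_m) = 276.6600 / 6 = 46.1100
β = Cov / Var(R_m) = 94.4383 / 46.1100 = 2.0481

2.048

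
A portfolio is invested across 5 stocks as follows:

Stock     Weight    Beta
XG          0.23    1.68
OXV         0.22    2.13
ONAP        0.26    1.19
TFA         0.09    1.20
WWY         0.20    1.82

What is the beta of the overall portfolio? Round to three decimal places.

1.636

β_P = Σ w_i β_i = 0.23×1.68 + 0.22×2.13 + 0.26×1.19 + 0.09×1.20 + 0.20×1.82 = 1.6364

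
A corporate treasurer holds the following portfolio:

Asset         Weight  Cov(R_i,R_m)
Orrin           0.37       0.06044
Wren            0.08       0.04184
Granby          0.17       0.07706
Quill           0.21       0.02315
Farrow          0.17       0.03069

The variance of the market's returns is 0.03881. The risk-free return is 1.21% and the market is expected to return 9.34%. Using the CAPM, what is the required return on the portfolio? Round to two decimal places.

β_Orrin = 0.06044 / 0.03881 = 1.5573
β_Wren = 0.04184 / 0.03881 = 1.0781
β_Granby = 0.07706 / 0.03881 = 1.9856
β_Quill = 0.02315 / 0.03881 = 0.5965
β_Farrow = 0.03069 / 0.03881 = 0.7908
β_P = Σ w_i β_i = 0.37×1.5573 + 0.08×1.0781 + 0.17×1.9856 + 0.21×0.5965 + 0.17×0.7908 = 1.2597
MRP = 9.34% − 1.21% = 8.13%
E(R_P) = R_f + β_P × MRP = 1.21% + 1.2597 × 8.13% = 11.45%

11.45%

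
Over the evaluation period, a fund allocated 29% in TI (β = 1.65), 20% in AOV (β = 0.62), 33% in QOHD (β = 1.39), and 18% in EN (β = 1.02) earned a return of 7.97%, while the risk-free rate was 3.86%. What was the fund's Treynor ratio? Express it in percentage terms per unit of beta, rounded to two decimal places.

3.30%

β_P = 0.29×1.65 + 0.20×0.62 + 0.33×1.39 + 0.18×1.02 = 1.2448
Treynor = (R_P − R_f) / β_P = (7.97% − 3.86%) / 1.2448 = 4.11% / 1.2448 = 3.30%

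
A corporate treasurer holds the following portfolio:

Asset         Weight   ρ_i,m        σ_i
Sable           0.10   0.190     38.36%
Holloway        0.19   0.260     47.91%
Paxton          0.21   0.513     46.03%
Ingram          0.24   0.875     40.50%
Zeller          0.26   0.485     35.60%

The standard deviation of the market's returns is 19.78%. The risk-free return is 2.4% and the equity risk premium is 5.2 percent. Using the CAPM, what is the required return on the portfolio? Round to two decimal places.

β_Sable = 0.190 × 38.36% / 19.78% = 0.3685
β_Holloway = 0.260 × 47.91% / 19.78% = 0.6298
β_Paxton = 0.513 × 46.03% / 19.78% = 1.1938
β_Ingram = 0.875 × 40.50% / 19.78% = 1.7916
β_Zeller = 0.485 × 35.60% / 19.78% = 0.8729
β_P = Σ w_i β_i = 0.10×0.3685 + 0.19×0.6298 + 0.21×1.1938 + 0.24×1.7916 + 0.26×0.8729 = 1.0641
E(R_P) = R_f + β_P × MRP = 2.4% + 1.0641 × 5.2% = 7.93%

7.93%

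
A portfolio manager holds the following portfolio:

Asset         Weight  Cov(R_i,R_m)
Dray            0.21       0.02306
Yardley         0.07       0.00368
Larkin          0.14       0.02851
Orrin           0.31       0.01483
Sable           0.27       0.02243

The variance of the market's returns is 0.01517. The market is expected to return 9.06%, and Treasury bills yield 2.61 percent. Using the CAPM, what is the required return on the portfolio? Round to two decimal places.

11.01%

β_Dray = 0.02306 / 0.01517 = 1.5201
β_Yardley = 0.00368 / 0.01517 = 0.2426
β_Larkin = 0.02851 / 0.01517 = 1.8794
β_Orrin = 0.01483 / 0.01517 = 0.9776
β_Sable = 0.02243 / 0.01517 = 1.4786
β_P = Σ w_i β_i = 0.21×1.5201 + 0.07×0.2426 + 0.14×1.8794 + 0.31×0.9776 + 0.27×1.4786 = 1.3016
MRP = 9.06% − 2.61% = 6.45%
E(R_P) = R_f + β_P × MRP = 2.61% + 1.3016 × 6.45% = 11.01%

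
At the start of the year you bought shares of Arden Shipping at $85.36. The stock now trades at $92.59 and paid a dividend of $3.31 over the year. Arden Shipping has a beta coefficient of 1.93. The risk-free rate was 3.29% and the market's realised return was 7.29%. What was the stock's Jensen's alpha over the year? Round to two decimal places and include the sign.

Realised HPR = (P1 + D1 − P0) / P0 = (92.59 + 3.31 − 85.36) / 85.36 = 10.54 / 85.36 = 12.3477%
MRP = 7.29% − 3.29% = 4.00%
CAPM required = R_f + β·MRP = 3.29% + 1.93 × 4.00% = 11.0100%
α = realised − required = 12.3477% − 11.0100% = +1.34%

+1.34%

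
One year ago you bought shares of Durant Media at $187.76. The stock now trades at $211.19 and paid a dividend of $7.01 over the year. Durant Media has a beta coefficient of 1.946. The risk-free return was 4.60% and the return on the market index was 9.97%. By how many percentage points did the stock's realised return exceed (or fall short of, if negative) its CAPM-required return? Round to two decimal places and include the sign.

Realised HPR = (P1 + D1 − P0) / P0 = (211.19 + 7.01 − 187.76) / 187.76 = 30.44 / 187.76 = 16.2122%
MRP = 9.97% − 4.60% = 5.37%
CAPM required = R_f + β·MRP = 4.60% + 1.946 × 5.37% = 15.05002%
α = realised − required = 16.2122% − 15.05002% = +1.16%

+1.16%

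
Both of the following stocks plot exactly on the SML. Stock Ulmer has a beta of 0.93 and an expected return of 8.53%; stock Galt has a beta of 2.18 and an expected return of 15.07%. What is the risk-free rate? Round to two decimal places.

3.66%

Both satisfy E(R) = R_f + β·MRP, so the slope of the SML is
MRP = (15.07% − 8.53%) / (2.18 − 0.93) = 6.54% / 1.25 = 5.2320%
R_f = E(R_Ulmer) − β_Ulmer·MRP = 8.53% − 0.93 × 5.2320% = 3.6642%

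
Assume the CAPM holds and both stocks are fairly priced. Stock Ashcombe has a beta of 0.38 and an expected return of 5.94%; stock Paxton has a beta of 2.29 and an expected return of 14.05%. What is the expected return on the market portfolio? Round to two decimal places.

Both satisfy E(R) = R_f + β·MRP, so the slope of the SML is
MRP = (14.05% − 5.94%) / (2.29 − 0.38) = 8.11% / 1.91 = 4.2461%
R_f = E(R_Ashcombe) − β_Ashcombe·MRP = 5.94% − 0.38 × 4.2461% = 4.3265%
E(R_m) = R_f + MRP = 4.3265% + 4.2461% = 8.57%

8.57%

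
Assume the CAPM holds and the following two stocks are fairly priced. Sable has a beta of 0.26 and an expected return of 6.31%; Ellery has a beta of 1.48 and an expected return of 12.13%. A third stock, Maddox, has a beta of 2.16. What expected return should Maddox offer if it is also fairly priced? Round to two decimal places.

MRP (SML slope) = (12.13% − 6.31%) / (1.48 − 0.26) = 5.82% / 1.22 = 4.7705%
R_f (intercept) = 6.31% − 0.26 × 4.7705% = 5.0697%
E(R_Maddox) = R_f + β × MRP = 5.0697% + 2.16 × 4.7705% = 15.37%

15.37%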